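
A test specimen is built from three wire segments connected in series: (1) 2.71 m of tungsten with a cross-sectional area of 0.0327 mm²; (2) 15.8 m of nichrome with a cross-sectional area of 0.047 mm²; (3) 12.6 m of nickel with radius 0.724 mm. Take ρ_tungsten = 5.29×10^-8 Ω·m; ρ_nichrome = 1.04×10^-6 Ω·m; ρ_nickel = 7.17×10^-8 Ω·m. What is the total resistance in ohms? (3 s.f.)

355 Ω

Seg 1: A = 0.0327 mm² = 3.270e-08 m²
R_1 = (5.29×10^-8)(2.71)/(3.270e-08) = 4.384 Ω
Seg 2: A = 0.047 mm² = 4.700e-08 m²
R_2 = (1.04×10^-6)(15.8)/(4.700e-08) = 349.6 Ω
Seg 3: A = πr² = π(7.2400e-04 m)² = 1.647e-06 m²
R_3 = (7.17×10^-8)(12.6)/(1.647e-06) = 0.5486 Ω
R_total = R_1 + R_2 + R_3 = 355 Ω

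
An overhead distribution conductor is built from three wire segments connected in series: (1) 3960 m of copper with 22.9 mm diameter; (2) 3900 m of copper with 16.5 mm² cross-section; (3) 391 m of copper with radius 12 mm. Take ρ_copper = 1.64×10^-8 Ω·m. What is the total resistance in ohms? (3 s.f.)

Seg 1: A = π(d/2)² = π(1.1450e-02 m)² = 4.119e-04 m²
R_1 = (1.64×10^-8)(3960)/(4.119e-04) = 0.1577 Ω
Seg 2: A = 16.5 mm² = 1.650e-05 m²
R_2 = (1.64×10^-8)(3900)/(1.650e-05) = 3.876 Ω
Seg 3: A = πr² = π(1.2000e-02 m)² = 4.524e-04 m²
R_3 = (1.64×10^-8)(391)/(4.524e-04) = 0.01417 Ω
R_total = R_1 + R_2 + R_3 = 4.05 Ω

4.05 Ω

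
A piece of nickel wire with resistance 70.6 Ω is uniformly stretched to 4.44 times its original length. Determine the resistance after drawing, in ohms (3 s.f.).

Volume constant ⇒ A' = A/k with k = 4.44. R' = ρ(kL)/(A/k) = k²R.
R' = 19.71 × 70.6 = 1390 Ω

1390 Ω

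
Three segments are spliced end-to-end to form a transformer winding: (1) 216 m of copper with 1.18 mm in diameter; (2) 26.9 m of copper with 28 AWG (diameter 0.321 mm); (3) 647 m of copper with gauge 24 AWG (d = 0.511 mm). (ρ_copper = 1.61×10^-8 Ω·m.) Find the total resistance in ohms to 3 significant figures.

Seg 1: A = π(d/2)² = π(5.9000e-04 m)² = 1.094e-06 m²
R_1 = (1.61×10^-8)(216)/(1.094e-06) = 3.18 Ω
Seg 2: A = π(0.321/2 mm)² = π(1.6050e-04 m)² = 8.093e-08 m²
R_2 = (1.61×10^-8)(26.9)/(8.093e-08) = 5.352 Ω
Seg 3: A = π(0.511/2 mm)² = π(2.5550e-04 m)² = 2.051e-07 m²
R_3 = (1.61×10^-8)(647)/(2.051e-07) = 50.79 Ω
R_total = R_1 + R_2 + R_3 = 59.3 Ω

59.3 Ω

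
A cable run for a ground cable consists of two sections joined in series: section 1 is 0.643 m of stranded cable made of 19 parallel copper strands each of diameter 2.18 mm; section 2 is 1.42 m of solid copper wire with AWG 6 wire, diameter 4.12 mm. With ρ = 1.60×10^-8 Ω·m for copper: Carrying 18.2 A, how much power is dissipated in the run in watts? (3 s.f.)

Section 1: A_strand = π(1.0900e-03)² = 3.733e-06 m²; R₁ = ρL/(N·A_s) = (1.60×10^-8)(0.643)/(19×3.733e-06) = 1.451×10^-4 Ω
Section 2: A = π(4.12/2 mm)² = π(2.0600e-03 m)² = 1.333e-05 m²
R₂ = (1.60×10^-8)(1.42)/(1.333e-05) = 0.001704 Ω
R = R₁ + R₂ = 0.001849 Ω
P = I²R = (18.2)² × 0.001849 = 0.613 W

0.613 W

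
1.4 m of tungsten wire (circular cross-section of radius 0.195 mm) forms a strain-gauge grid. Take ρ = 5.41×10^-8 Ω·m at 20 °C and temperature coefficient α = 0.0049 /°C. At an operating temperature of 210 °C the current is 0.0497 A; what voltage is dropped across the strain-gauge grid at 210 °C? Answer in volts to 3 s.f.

0.0608 V

A = πr² = π(1.9500e-04 m)² = 1.195e-07 m²
R₍20₎ = ρL/A = (5.41×10^-8)(1.4)/(1.195e-07) = 0.634 Ω
R₍210₎ = R₍20₎(1 + αΔT) = 0.634 × (1 + 0.0049×190) = 1.224 Ω
V = IR = 0.0497 × 1.224 = 0.0608 V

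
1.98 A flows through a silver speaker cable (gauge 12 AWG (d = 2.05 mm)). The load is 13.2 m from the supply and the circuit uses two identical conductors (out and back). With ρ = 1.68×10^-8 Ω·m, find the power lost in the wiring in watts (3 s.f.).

A = π(2.05/2 mm)² = π(1.0250e-03 m)² = 3.301e-06 m²
Total conductor length (both ways) L = 2 × 13.2 = 26.4 m
R = ρL/A = (1.68×10^-8)(26.4)/(3.301e-06) = 0.1344 Ω
P = I²R = (1.98)² × 0.1344 = 0.527 W

0.527 W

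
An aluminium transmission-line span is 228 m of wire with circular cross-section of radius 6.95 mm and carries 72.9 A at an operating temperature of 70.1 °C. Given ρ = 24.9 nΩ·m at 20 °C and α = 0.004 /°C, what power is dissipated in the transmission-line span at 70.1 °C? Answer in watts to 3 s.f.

239 W

ρ = 24.9 nΩ·m = 2.49×10^-8 Ω·m
A = πr² = π(6.9500e-03 m)² = 1.517e-04 m²
R₍20₎ = ρL/A = (2.49×10^-8)(228)/(1.517e-04) = 0.03741 Ω
R₍70.1₎ = R₍20₎(1 + αΔT) = 0.03741 × (1 + 0.004×50.1) = 0.04491 Ω
P = I²R = (72.9)² × 0.04491 = 239 W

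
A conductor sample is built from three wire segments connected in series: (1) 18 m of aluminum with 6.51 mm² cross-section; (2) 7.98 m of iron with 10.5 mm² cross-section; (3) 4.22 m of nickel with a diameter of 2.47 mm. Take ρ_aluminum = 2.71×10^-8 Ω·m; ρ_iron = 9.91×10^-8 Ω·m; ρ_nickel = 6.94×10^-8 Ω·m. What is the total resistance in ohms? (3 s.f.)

Seg 1: A = 6.51 mm² = 6.510e-06 m²
R_1 = (2.71×10^-8)(18)/(6.510e-06) = 0.07493 Ω
Seg 2: A = 10.5 mm² = 1.050e-05 m²
R_2 = (9.91×10^-8)(7.98)/(1.050e-05) = 0.07532 Ω
Seg 3: A = π(d/2)² = π(1.2350e-03 m)² = 4.792e-06 m²
R_3 = (6.94×10^-8)(4.22)/(4.792e-06) = 0.06112 Ω
R_total = R_1 + R_2 + R_3 = 0.211 Ω

0.211 Ω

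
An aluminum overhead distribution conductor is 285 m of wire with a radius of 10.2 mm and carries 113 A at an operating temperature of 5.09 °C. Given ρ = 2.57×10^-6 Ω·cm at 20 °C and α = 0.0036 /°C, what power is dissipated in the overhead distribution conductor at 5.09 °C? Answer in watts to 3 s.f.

ρ = 2.57×10^-6 Ω·cm = 2.57×10^-8 Ω·m
A = πr² = π(1.0200e-02 m)² = 3.269e-04 m²
R₍20₎ = ρL/A = (2.57×10^-8)(285)/(3.269e-04) = 0.02241 Ω
R₍5.09₎ = R₍20₎(1 + αΔT) = 0.02241 × (1 + 0.0036×-14.9) = 0.02121 Ω
P = I²R = (113)² × 0.02121 = 271 W

271 W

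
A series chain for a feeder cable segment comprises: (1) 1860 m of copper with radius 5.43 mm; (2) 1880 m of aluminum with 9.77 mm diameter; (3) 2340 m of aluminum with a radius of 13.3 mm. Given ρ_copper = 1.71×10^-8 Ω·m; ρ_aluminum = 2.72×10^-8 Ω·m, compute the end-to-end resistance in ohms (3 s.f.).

Seg 1: A = πr² = π(5.4300e-03 m)² = 9.263e-05 m²
R_1 = (1.71×10^-8)(1860)/(9.263e-05) = 0.3434 Ω
Seg 2: A = π(d/2)² = π(4.8850e-03 m)² = 7.497e-05 m²
R_2 = (2.72×10^-8)(1880)/(7.497e-05) = 0.6821 Ω
Seg 3: A = πr² = π(1.3300e-02 m)² = 5.557e-04 m²
R_3 = (2.72×10^-8)(2340)/(5.557e-04) = 0.1145 Ω
R_total = R_1 + R_2 + R_3 = 1.14 Ω

1.14 Ω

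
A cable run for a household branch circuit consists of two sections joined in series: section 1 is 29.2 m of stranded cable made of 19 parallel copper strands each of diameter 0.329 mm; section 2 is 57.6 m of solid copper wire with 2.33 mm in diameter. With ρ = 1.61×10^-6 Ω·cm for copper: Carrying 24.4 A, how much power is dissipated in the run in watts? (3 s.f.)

303 W

ρ = 1.61×10^-6 Ω·cm = 1.61×10^-8 Ω·m
Section 1: A_strand = π(1.6450e-04)² = 8.501e-08 m²; R₁ = ρL/(N·A_s) = (1.61×10^-8)(29.2)/(19×8.501e-08) = 0.2911 Ω
Section 2: A = π(d/2)² = π(1.1650e-03 m)² = 4.264e-06 m²
R₂ = (1.61×10^-8)(57.6)/(4.264e-06) = 0.2175 Ω
R = R₁ + R₂ = 0.5085 Ω
P = I²R = (24.4)² × 0.5085 = 303 W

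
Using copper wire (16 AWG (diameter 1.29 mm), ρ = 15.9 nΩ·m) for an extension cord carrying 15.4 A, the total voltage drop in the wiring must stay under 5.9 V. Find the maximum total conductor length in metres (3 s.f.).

ρ = 15.9 nΩ·m = 1.59×10^-8 Ω·m
A = π(1.29/2 mm)² = π(6.4500e-04 m)² = 1.307e-06 m²
L_max = V_max·A/(1·ρI) = (5.9)(1.307e-06)/(1.59×10^-8×15.4) = 31.5 m

31.5 m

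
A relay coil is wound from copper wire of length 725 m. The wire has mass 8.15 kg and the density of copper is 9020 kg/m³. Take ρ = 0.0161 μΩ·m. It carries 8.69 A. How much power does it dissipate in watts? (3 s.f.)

707 W

ρ = 0.0161 μΩ·m = 1.61×10^-8 Ω·m
A = m/(density·L) = 8.15/(9020×725) = 1.2463e-06 m²
R = ρL/A = (1.61×10^-8)(725)/(1.2463e-06) = 9.366 Ω
P = I²R = (8.69)² × 9.366 = 707 W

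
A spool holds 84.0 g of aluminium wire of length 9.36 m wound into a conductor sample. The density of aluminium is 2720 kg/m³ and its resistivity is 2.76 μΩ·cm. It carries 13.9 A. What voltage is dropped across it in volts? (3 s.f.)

ρ = 2.76 μΩ·cm = 2.76×10^-8 Ω·m
A = m/(density·L) = 0.084/(2720×9.36) = 3.2994e-06 m²
R = ρL/A = (2.76×10^-8)(9.36)/(3.2994e-06) = 0.0783 Ω
V = IR = 13.9 × 0.0783 = 1.09 V

1.09 V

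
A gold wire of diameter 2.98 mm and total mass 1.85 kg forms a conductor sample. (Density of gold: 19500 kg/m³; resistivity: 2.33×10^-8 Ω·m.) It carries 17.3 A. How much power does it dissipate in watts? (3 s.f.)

A = π(d/2)² = π(1.4900e-03 m)² = 6.9746e-06 m²
L = m/(density·A) = 1.85/(19500×6.9746e-06) = 13.6 m
R = ρL/A = (2.33×10^-8)(13.6)/(6.9746e-06) = 0.04544 Ω
P = I²R = (17.3)² × 0.04544 = 13.6 W

13.6 W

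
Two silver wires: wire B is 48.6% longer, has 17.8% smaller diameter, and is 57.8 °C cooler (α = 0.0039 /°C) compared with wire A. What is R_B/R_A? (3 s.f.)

1.70

R ∝ ρL/d² with ρ ∝ (1+αΔT), so R_B/R_A = (1 + 48.6/100) × (1 − 17.8/100)⁻² × (1 − 0.0039×57.8)
= 1.486 × 1.48 × 0.7746 = 1.70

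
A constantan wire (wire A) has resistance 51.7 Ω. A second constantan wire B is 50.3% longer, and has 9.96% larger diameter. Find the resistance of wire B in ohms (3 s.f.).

R ∝ L/d², so R_B/R_A = (1 + 50.3/100) × (1 + 9.96/100)⁻²
= 1.503 × 0.827 = 1.243
R_B = 1.243 × 51.7 = 64.3 Ω

64.3 Ω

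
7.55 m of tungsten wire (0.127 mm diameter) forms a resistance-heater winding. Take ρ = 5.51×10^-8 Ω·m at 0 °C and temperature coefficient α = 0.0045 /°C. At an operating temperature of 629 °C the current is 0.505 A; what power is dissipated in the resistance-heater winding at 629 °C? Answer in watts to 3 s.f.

32.1 W

A = π(d/2)² = π(6.3500e-05 m)² = 1.267e-08 m²
R₍0₎ = ρL/A = (5.51×10^-8)(7.55)/(1.267e-08) = 32.84 Ω
R₍629₎ = R₍0₎(1 + αΔT) = 32.84 × (1 + 0.0045×629) = 125.8 Ω
P = I²R = (0.505)² × 125.8 = 32.1 W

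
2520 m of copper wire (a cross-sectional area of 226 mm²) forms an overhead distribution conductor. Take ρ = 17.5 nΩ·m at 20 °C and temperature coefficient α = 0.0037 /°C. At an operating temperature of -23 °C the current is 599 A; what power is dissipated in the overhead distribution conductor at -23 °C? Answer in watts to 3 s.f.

ρ = 17.5 nΩ·m = 1.75×10^-8 Ω·m
A = 226 mm² = 2.260e-04 m²
R₍20₎ = ρL/A = (1.75×10^-8)(2520)/(2.260e-04) = 0.1951 Ω
R₍-23₎ = R₍20₎(1 + αΔT) = 0.1951 × (1 + 0.0037×-43) = 0.1641 Ω
P = I²R = (599)² × 0.1641 = 58900 W

58900 W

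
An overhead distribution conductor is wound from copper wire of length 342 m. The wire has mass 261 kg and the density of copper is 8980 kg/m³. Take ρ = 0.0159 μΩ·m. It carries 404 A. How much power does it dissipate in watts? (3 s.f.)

10400 W

ρ = 0.0159 μΩ·m = 1.59×10^-8 Ω·m
A = m/(density·L) = 261/(8980×342) = 8.4984e-05 m²
R = ρL/A = (1.59×10^-8)(342)/(8.4984e-05) = 0.06399 Ω
P = I²R = (404)² × 0.06399 = 10400 W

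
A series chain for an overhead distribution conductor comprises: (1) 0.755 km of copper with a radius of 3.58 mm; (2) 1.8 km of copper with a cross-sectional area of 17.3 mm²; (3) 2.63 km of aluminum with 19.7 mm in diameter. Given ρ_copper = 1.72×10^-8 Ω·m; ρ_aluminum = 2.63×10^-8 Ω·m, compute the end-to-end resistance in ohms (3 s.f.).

Seg 1: A = πr² = π(3.5800e-03 m)² = 4.026e-05 m²
R_1 = (1.72×10^-8)(755)/(4.026e-05) = 0.3225 Ω
Seg 2: A = 17.3 mm² = 1.730e-05 m²
R_2 = (1.72×10^-8)(1800)/(1.730e-05) = 1.79 Ω
Seg 3: A = π(d/2)² = π(9.8500e-03 m)² = 3.048e-04 m²
R_3 = (2.63×10^-8)(2630)/(3.048e-04) = 0.2269 Ω
R_total = R_1 + R_2 + R_3 = 2.34 Ω

2.34 Ω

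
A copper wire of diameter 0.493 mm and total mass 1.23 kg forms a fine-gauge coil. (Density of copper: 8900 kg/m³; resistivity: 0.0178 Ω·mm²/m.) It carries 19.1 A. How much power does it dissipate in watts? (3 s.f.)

24600 W

ρ = 0.0178 Ω·mm²/m = 1.78×10^-8 Ω·m
A = π(d/2)² = π(2.4650e-04 m)² = 1.9089e-07 m²
L = m/(density·A) = 1.23/(8900×1.9089e-07) = 724 m
R = ρL/A = (1.78×10^-8)(724)/(1.9089e-07) = 67.51 Ω
P = I²R = (19.1)² × 67.51 = 24600 W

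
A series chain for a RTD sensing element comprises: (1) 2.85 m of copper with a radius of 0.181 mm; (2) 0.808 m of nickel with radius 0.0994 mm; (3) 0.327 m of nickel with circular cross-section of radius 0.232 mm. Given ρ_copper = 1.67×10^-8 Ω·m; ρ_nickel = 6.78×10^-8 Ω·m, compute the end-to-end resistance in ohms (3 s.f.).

2.36 Ω

Seg 1: A = πr² = π(1.8100e-04 m)² = 1.029e-07 m²
R_1 = (1.67×10^-8)(2.85)/(1.029e-07) = 0.4624 Ω
Seg 2: A = πr² = π(9.9400e-05 m)² = 3.104e-08 m²
R_2 = (6.78×10^-8)(0.808)/(3.104e-08) = 1.765 Ω
Seg 3: A = πr² = π(2.3200e-04 m)² = 1.691e-07 m²
R_3 = (6.78×10^-8)(0.327)/(1.691e-07) = 0.1311 Ω
R_total = R_1 + R_2 + R_3 = 2.36 Ω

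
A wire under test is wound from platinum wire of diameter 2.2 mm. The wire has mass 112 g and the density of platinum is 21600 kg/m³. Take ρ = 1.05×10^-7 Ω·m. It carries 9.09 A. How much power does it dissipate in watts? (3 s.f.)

A = π(d/2)² = π(1.1000e-03 m)² = 3.8013e-06 m²
L = m/(density·A) = 0.112/(21600×3.8013e-06) = 1.364 m
R = ρL/A = (1.05×10^-7)(1.364)/(3.8013e-06) = 0.03768 Ω
P = I²R = (9.09)² × 0.03768 = 3.11 W

3.11 W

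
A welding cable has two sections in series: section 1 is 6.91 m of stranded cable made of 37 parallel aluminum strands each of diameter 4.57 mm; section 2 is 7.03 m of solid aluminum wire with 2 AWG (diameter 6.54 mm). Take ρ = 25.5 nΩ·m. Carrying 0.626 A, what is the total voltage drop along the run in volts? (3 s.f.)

ρ = 25.5 nΩ·m = 2.55×10^-8 Ω·m
Section 1: A_strand = π(2.2850e-03)² = 1.640e-05 m²; R₁ = ρL/(N·A_s) = (2.55×10^-8)(6.91)/(37×1.640e-05) = 2.903×10^-4 Ω
Section 2: A = π(6.54/2 mm)² = π(3.2700e-03 m)² = 3.359e-05 m²
R₂ = (2.55×10^-8)(7.03)/(3.359e-05) = 0.005336 Ω
R = R₁ + R₂ = 0.005627 Ω
V = IR = 0.626 × 0.005627 = 0.00352 V

0.00352 V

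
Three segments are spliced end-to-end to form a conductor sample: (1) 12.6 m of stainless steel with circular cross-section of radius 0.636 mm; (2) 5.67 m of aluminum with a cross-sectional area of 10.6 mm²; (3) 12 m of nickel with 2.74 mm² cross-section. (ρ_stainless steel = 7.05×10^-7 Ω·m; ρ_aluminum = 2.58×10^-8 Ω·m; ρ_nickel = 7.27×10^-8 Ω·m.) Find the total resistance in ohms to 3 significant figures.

7.32 Ω

Seg 1: A = πr² = π(6.3600e-04 m)² = 1.271e-06 m²
R_1 = (7.05×10^-7)(12.6)/(1.271e-06) = 6.99 Ω
Seg 2: A = 10.6 mm² = 1.060e-05 m²
R_2 = (2.58×10^-8)(5.67)/(1.060e-05) = 0.0138 Ω
Seg 3: A = 2.74 mm² = 2.740e-06 m²
R_3 = (7.27×10^-8)(12)/(2.740e-06) = 0.3184 Ω
R_total = R_1 + R_2 + R_3 = 7.32 Ω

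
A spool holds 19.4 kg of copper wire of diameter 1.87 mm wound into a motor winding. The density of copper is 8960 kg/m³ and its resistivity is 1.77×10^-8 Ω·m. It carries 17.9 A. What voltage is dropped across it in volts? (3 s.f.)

90.9 V

A = π(d/2)² = π(9.3500e-04 m)² = 2.7465e-06 m²
L = m/(density·A) = 19.4/(8960×2.7465e-06) = 788.4 m
R = ρL/A = (1.77×10^-8)(788.4)/(2.7465e-06) = 5.081 Ω
V = IR = 17.9 × 5.081 = 90.9 V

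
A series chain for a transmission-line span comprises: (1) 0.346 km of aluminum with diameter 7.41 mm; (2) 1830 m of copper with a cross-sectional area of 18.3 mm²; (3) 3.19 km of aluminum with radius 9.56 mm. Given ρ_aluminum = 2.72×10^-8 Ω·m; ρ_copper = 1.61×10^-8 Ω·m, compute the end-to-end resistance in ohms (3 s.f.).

2.13 Ω

Seg 1: A = π(d/2)² = π(3.7050e-03 m)² = 4.312e-05 m²
R_1 = (2.72×10^-8)(346)/(4.312e-05) = 0.2182 Ω
Seg 2: A = 18.3 mm² = 1.830e-05 m²
R_2 = (1.61×10^-8)(1830)/(1.830e-05) = 1.61 Ω
Seg 3: A = πr² = π(9.5600e-03 m)² = 2.871e-04 m²
R_3 = (2.72×10^-8)(3190)/(2.871e-04) = 0.3022 Ω
R_total = R_1 + R_2 + R_3 = 2.13 Ω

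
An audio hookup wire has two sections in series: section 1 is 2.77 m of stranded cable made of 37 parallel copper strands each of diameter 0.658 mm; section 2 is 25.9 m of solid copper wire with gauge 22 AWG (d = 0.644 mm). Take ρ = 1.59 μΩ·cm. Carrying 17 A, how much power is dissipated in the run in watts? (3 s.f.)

ρ = 1.59 μΩ·cm = 1.59×10^-8 Ω·m
Section 1: A_strand = π(3.2900e-04)² = 3.400e-07 m²; R₁ = ρL/(N·A_s) = (1.59×10^-8)(2.77)/(37×3.400e-07) = 0.003501 Ω
Section 2: A = π(0.644/2 mm)² = π(3.2200e-04 m)² = 3.257e-07 m²
R₂ = (1.59×10^-8)(25.9)/(3.257e-07) = 1.264 Ω
R = R₁ + R₂ = 1.268 Ω
P = I²R = (17)² × 1.268 = 366 W

366 W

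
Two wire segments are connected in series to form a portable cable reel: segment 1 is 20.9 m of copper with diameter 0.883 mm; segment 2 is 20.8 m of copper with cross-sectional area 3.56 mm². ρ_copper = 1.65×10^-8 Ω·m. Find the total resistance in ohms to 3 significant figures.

Segment 1: A = π(d/2)² = π(4.4150e-04 m)² = 6.124e-07 m²
R₁ = ρL/A = (1.65×10^-8)(20.9)/(6.124e-07) = 0.5631 Ω
Segment 2: A = 3.56 mm² = 3.560e-06 m²
R₂ = (1.65×10^-8)(20.8)/(3.560e-06) = 0.0964 Ω
R = R₁ + R₂ = 0.660 Ω

0.660 Ω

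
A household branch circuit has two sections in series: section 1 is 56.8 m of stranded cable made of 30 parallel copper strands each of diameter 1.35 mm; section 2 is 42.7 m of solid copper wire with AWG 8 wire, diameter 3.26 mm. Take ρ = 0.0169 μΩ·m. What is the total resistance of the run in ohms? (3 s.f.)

ρ = 0.0169 μΩ·m = 1.69×10^-8 Ω·m
Section 1: A_strand = π(6.7500e-04)² = 1.431e-06 m²; R₁ = ρL/(N·A_s) = (1.69×10^-8)(56.8)/(30×1.431e-06) = 0.02235 Ω
Section 2: A = π(3.26/2 mm)² = π(1.6300e-03 m)² = 8.347e-06 m²
R₂ = (1.69×10^-8)(42.7)/(8.347e-06) = 0.08645 Ω
R = R₁ + R₂ = 0.109 Ω

0.109 Ω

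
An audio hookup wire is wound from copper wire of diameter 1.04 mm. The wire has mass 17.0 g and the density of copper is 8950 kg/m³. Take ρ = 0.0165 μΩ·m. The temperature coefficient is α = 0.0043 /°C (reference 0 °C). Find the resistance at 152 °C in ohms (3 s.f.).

ρ = 0.0165 μΩ·m = 1.65×10^-8 Ω·m
A = π(d/2)² = π(5.2000e-04 m)² = 8.4949e-07 m²
L = m/(density·A) = 0.017/(8950×8.4949e-07) = 2.236 m
R = ρL/A = (1.65×10^-8)(2.236)/(8.4949e-07) = 0.04343 Ω
R(152 °C) = 0.04343 × (1 + 0.0043×152) = 0.0718 Ω

0.0718 Ω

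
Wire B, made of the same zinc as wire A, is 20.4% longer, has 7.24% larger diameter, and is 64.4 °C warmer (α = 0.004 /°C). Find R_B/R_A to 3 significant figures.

R ∝ ρL/d² with ρ ∝ (1+αΔT), so R_B/R_A = (1 + 20.4/100) × (1 + 7.24/100)⁻² × (1 + 0.004×64.4)
= 1.204 × 0.8695 × 1.258 = 1.32

1.32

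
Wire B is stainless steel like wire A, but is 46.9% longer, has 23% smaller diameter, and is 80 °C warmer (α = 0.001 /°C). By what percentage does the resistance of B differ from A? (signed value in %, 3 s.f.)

R ∝ ρL/d² with ρ ∝ (1+αΔT), so R_B/R_A = (1 + 46.9/100) × (1 − 23/100)⁻² × (1 + 0.001×80)
= 1.469 × 1.687 × 1.08 = 2.676
(R_B − R_A)/R_A = 2.676 − 1 = 168%

168%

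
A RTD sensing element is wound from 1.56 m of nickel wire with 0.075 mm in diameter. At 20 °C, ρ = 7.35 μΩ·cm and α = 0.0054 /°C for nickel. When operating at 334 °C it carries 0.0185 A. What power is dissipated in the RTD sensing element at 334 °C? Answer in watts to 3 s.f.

0.0239 W

ρ = 7.35 μΩ·cm = 7.35×10^-8 Ω·m
A = π(d/2)² = π(3.7500e-05 m)² = 4.418e-09 m²
R₍20₎ = ρL/A = (7.35×10^-8)(1.56)/(4.418e-09) = 25.95 Ω
R₍334₎ = R₍20₎(1 + αΔT) = 25.95 × (1 + 0.0054×314) = 69.96 Ω
P = I²R = (0.0185)² × 69.96 = 0.0239 W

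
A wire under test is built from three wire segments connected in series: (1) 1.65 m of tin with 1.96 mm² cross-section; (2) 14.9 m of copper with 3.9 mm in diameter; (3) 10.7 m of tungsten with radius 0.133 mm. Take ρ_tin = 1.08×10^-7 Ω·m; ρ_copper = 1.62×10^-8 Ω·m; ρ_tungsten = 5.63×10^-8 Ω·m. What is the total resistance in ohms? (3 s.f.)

11.0 Ω

Seg 1: A = 1.96 mm² = 1.960e-06 m²
R_1 = (1.08×10^-7)(1.65)/(1.960e-06) = 0.09092 Ω
Seg 2: A = π(d/2)² = π(1.9500e-03 m)² = 1.195e-05 m²
R_2 = (1.62×10^-8)(14.9)/(1.195e-05) = 0.02021 Ω
Seg 3: A = πr² = π(1.3300e-04 m)² = 5.557e-08 m²
R_3 = (5.63×10^-8)(10.7)/(5.557e-08) = 10.84 Ω
R_total = R_1 + R_2 + R_3 = 11.0 Ω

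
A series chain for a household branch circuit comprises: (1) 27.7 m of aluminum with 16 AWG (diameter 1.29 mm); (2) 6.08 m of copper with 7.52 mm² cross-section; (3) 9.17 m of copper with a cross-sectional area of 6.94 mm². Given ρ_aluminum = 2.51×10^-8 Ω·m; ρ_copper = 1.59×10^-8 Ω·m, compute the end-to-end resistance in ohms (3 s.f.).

Seg 1: A = π(1.29/2 mm)² = π(6.4500e-04 m)² = 1.307e-06 m²
R_1 = (2.51×10^-8)(27.7)/(1.307e-06) = 0.532 Ω
Seg 2: A = 7.52 mm² = 7.520e-06 m²
R_2 = (1.59×10^-8)(6.08)/(7.520e-06) = 0.01286 Ω
Seg 3: A = 6.94 mm² = 6.940e-06 m²
R_3 = (1.59×10^-8)(9.17)/(6.940e-06) = 0.02101 Ω
R_total = R_1 + R_2 + R_3 = 0.566 Ω

0.566 Ω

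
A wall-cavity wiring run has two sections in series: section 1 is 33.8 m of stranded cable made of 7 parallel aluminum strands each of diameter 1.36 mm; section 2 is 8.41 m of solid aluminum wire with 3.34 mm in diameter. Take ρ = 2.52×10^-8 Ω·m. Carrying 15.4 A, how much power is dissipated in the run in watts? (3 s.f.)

Section 1: A_strand = π(6.8000e-04)² = 1.453e-06 m²; R₁ = ρL/(N·A_s) = (2.52×10^-8)(33.8)/(7×1.453e-06) = 0.08376 Ω
Section 2: A = π(d/2)² = π(1.6700e-03 m)² = 8.762e-06 m²
R₂ = (2.52×10^-8)(8.41)/(8.762e-06) = 0.02419 Ω
R = R₁ + R₂ = 0.108 Ω
P = I²R = (15.4)² × 0.108 = 25.6 W

25.6 W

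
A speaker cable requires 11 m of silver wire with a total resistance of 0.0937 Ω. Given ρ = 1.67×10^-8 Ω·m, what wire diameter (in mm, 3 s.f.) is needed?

A = ρL/R = (1.67×10^-8)(11)/(0.0937) = 1.961e-06 m²
d = 2√(A/π) = 1.580e-03 m = 1.58 mm

1.58 mm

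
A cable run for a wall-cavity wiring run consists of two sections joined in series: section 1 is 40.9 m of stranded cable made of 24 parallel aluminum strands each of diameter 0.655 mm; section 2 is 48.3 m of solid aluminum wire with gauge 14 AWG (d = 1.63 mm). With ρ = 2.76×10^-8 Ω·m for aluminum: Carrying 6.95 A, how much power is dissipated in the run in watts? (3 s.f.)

Section 1: A_strand = π(3.2750e-04)² = 3.370e-07 m²; R₁ = ρL/(N·A_s) = (2.76×10^-8)(40.9)/(24×3.370e-07) = 0.1396 Ω
Section 2: A = π(1.63/2 mm)² = π(8.1500e-04 m)² = 2.087e-06 m²
R₂ = (2.76×10^-8)(48.3)/(2.087e-06) = 0.6388 Ω
R = R₁ + R₂ = 0.7784 Ω
P = I²R = (6.95)² × 0.7784 = 37.6 W

37.6 W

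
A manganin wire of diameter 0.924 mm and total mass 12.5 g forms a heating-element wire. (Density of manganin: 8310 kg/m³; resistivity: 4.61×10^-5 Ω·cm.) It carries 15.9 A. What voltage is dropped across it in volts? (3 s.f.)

ρ = 4.61×10^-5 Ω·cm = 4.61×10^-7 Ω·m
A = π(d/2)² = π(4.6200e-04 m)² = 6.7055e-07 m²
L = m/(density·A) = 0.0125/(8310×6.7055e-07) = 2.243 m
R = ρL/A = (4.61×10^-7)(2.243)/(6.7055e-07) = 1.542 Ω
V = IR = 15.9 × 1.542 = 24.5 V

24.5 V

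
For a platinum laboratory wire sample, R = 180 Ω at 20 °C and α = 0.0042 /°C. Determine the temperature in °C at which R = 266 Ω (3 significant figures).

134 °C

R = R₀(1 + α(T − T₀)) ⇒ T = T₀ + (R/R₀ − 1)/α
T = 20 + (266/180 − 1)/0.0042 = 20 + (0.4778)/0.0042 = 134 °C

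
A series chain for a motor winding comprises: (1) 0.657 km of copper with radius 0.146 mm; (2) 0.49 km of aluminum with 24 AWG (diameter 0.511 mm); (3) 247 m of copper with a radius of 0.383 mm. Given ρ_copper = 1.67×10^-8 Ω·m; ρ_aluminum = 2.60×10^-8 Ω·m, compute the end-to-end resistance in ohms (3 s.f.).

235 Ω

Seg 1: A = πr² = π(1.4600e-04 m)² = 6.697e-08 m²
R_1 = (1.67×10^-8)(657)/(6.697e-08) = 163.8 Ω
Seg 2: A = π(0.511/2 mm)² = π(2.5550e-04 m)² = 2.051e-07 m²
R_2 = (2.60×10^-8)(490)/(2.051e-07) = 62.12 Ω
Seg 3: A = πr² = π(3.8300e-04 m)² = 4.608e-07 m²
R_3 = (1.67×10^-8)(247)/(4.608e-07) = 8.951 Ω
R_total = R_1 + R_2 + R_3 = 235 Ω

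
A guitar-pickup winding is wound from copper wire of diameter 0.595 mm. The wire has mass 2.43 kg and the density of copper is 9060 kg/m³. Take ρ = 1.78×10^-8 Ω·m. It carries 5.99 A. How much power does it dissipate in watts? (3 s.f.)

A = π(d/2)² = π(2.9750e-04 m)² = 2.7805e-07 m²
L = m/(density·A) = 2.43/(9060×2.7805e-07) = 964.6 m
R = ρL/A = (1.78×10^-8)(964.6)/(2.7805e-07) = 61.75 Ω
P = I²R = (5.99)² × 61.75 = 2220 W

2220 W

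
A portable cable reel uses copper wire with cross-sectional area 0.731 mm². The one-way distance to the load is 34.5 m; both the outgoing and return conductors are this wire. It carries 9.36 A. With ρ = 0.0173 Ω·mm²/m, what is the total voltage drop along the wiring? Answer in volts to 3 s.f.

15.3 V

ρ = 0.0173 Ω·mm²/m = 1.73×10^-8 Ω·m
A = 0.731 mm² = 7.310e-07 m²
Total conductor length (both ways) L = 2 × 34.5 = 69 m
R = ρL/A = (1.73×10^-8)(69)/(7.310e-07) = 1.633 Ω
V = IR = 9.36 × 1.633 = 15.3 V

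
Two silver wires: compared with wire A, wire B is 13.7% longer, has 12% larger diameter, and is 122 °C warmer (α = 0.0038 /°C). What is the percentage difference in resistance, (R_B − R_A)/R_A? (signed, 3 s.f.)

32.7%

R ∝ ρL/d² with ρ ∝ (1+αΔT), so R_B/R_A = (1 + 13.7/100) × (1 + 12/100)⁻² × (1 + 0.0038×122)
= 1.137 × 0.7972 × 1.464 = 1.327
(R_B − R_A)/R_A = 1.327 − 1 = 32.7%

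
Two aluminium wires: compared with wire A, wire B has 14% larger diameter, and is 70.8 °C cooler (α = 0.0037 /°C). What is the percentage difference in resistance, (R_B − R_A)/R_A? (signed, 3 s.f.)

-43.2%

R ∝ ρL/d² with ρ ∝ (1+αΔT), so R_B/R_A = (1 + 14/100)⁻² × (1 − 0.0037×70.8)
= 0.7695 × 0.738 = 0.5679
(R_B − R_A)/R_A = 0.5679 − 1 = -43.2%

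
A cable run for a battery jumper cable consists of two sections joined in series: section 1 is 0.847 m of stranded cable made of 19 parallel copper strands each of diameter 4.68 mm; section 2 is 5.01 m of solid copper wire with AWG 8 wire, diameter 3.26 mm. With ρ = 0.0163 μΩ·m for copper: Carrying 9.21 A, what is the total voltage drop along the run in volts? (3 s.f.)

ρ = 0.0163 μΩ·m = 1.63×10^-8 Ω·m
Section 1: A_strand = π(2.3400e-03)² = 1.720e-05 m²; R₁ = ρL/(N·A_s) = (1.63×10^-8)(0.847)/(19×1.720e-05) = 4.224×10^-5 Ω
Section 2: A = π(3.26/2 mm)² = π(1.6300e-03 m)² = 8.347e-06 m²
R₂ = (1.63×10^-8)(5.01)/(8.347e-06) = 0.009784 Ω
R = R₁ + R₂ = 0.009826 Ω
V = IR = 9.21 × 0.009826 = 0.0905 V

0.0905 V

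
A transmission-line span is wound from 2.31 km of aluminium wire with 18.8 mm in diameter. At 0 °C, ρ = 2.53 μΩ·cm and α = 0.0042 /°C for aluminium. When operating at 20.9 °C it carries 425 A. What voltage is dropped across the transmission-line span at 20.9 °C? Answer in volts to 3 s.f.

ρ = 2.53 μΩ·cm = 2.53×10^-8 Ω·m
A = π(d/2)² = π(9.4000e-03 m)² = 2.776e-04 m²
R₍0₎ = ρL/A = (2.53×10^-8)(2310)/(2.776e-04) = 0.2105 Ω
R₍20.9₎ = R₍0₎(1 + αΔT) = 0.2105 × (1 + 0.0042×20.9) = 0.229 Ω
V = IR = 425 × 0.229 = 97.3 V

97.3 V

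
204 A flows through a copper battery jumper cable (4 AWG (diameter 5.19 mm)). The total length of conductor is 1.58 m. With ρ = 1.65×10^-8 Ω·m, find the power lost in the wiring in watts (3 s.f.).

51.3 W

A = π(5.19/2 mm)² = π(2.5950e-03 m)² = 2.116e-05 m²
R = ρL/A = (1.65×10^-8)(1.58)/(2.116e-05) = 0.001232 Ω
P = I²R = (204)² × 0.001232 = 51.3 W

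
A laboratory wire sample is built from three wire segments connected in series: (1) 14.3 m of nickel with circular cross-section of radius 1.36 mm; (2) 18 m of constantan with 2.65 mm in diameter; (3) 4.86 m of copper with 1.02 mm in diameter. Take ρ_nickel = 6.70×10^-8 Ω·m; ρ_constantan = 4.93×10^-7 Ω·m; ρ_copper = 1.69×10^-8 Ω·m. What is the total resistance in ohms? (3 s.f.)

1.87 Ω

Seg 1: A = πr² = π(1.3600e-03 m)² = 5.811e-06 m²
R_1 = (6.70×10^-8)(14.3)/(5.811e-06) = 0.1649 Ω
Seg 2: A = π(d/2)² = π(1.3250e-03 m)² = 5.515e-06 m²
R_2 = (4.93×10^-7)(18)/(5.515e-06) = 1.609 Ω
Seg 3: A = π(d/2)² = π(5.1000e-04 m)² = 8.171e-07 m²
R_3 = (1.69×10^-8)(4.86)/(8.171e-07) = 0.1005 Ω
R_total = R_1 + R_2 + R_3 = 1.87 Ω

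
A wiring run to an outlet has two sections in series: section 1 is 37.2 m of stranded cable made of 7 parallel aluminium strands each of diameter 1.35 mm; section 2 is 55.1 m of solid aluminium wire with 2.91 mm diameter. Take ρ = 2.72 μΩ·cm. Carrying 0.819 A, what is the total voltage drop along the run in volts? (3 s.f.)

0.267 V

ρ = 2.72 μΩ·cm = 2.72×10^-8 Ω·m
Section 1: A_strand = π(6.7500e-04)² = 1.431e-06 m²; R₁ = ρL/(N·A_s) = (2.72×10^-8)(37.2)/(7×1.431e-06) = 0.101 Ω
Section 2: A = π(d/2)² = π(1.4550e-03 m)² = 6.651e-06 m²
R₂ = (2.72×10^-8)(55.1)/(6.651e-06) = 0.2253 Ω
R = R₁ + R₂ = 0.3263 Ω
V = IR = 0.819 × 0.3263 = 0.267 V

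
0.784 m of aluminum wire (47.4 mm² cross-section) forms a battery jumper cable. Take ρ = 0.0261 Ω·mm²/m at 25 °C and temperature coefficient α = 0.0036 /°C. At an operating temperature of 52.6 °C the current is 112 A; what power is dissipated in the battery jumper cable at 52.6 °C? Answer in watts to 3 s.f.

5.95 W

ρ = 0.0261 Ω·mm²/m = 2.61×10^-8 Ω·m
A = 47.4 mm² = 4.740e-05 m²
R₍25₎ = ρL/A = (2.61×10^-8)(0.784)/(4.740e-05) = 4.317×10^-4 Ω
R₍52.6₎ = R₍25₎(1 + αΔT) = 4.317×10^-4 × (1 + 0.0036×27.6) = 4.746×10^-4 Ω
P = I²R = (112)² × 4.746×10^-4 = 5.95 W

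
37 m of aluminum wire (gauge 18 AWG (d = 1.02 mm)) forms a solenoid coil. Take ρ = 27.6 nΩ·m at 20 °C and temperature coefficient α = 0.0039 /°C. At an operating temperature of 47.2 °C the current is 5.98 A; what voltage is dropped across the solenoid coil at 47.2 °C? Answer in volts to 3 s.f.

8.27 V

ρ = 27.6 nΩ·m = 2.76×10^-8 Ω·m
A = π(1.02/2 mm)² = π(5.1000e-04 m)² = 8.171e-07 m²
R₍20₎ = ρL/A = (2.76×10^-8)(37)/(8.171e-07) = 1.25 Ω
R₍47.2₎ = R₍20₎(1 + αΔT) = 1.25 × (1 + 0.0039×27.2) = 1.382 Ω
V = IR = 5.98 × 1.382 = 8.27 V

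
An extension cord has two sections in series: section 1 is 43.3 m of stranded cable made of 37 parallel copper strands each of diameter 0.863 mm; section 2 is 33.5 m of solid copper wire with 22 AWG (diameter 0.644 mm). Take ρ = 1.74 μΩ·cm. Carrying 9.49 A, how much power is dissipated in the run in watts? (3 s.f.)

164 W

ρ = 1.74 μΩ·cm = 1.74×10^-8 Ω·m
Section 1: A_strand = π(4.3150e-04)² = 5.849e-07 m²; R₁ = ρL/(N·A_s) = (1.74×10^-8)(43.3)/(37×5.849e-07) = 0.03481 Ω
Section 2: A = π(0.644/2 mm)² = π(3.2200e-04 m)² = 3.257e-07 m²
R₂ = (1.74×10^-8)(33.5)/(3.257e-07) = 1.79 Ω
R = R₁ + R₂ = 1.824 Ω
P = I²R = (9.49)² × 1.824 = 164 W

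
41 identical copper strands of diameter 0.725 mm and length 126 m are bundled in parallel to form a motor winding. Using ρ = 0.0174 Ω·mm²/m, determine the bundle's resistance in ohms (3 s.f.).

0.130 Ω

ρ = 0.0174 Ω·mm²/m = 1.74×10^-8 Ω·m
A_strand = π(3.6250e-04 m)² = 4.128e-07 m²
R_strand = ρL/A = (1.74×10^-8)(126)/(4.128e-07) = 5.311 Ω
R_total = R_strand/N = 5.311/41 = 0.130 Ω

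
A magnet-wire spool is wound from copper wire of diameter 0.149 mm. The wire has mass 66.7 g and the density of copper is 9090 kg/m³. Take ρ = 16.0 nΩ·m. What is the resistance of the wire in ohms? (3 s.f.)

ρ = 16.0 nΩ·m = 1.60×10^-8 Ω·m
A = π(d/2)² = π(7.4500e-05 m)² = 1.7437e-08 m²
L = m/(density·A) = 0.0667/(9090×1.7437e-08) = 420.8 m
R = ρL/A = (1.60×10^-8)(420.8)/(1.7437e-08) = 386 Ω

386 Ω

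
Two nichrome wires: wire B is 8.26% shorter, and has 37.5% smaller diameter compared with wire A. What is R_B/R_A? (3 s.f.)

2.35

R ∝ L/d², so R_B/R_A = (1 − 8.26/100) × (1 − 37.5/100)⁻²
= 0.9174 × 2.56 = 2.35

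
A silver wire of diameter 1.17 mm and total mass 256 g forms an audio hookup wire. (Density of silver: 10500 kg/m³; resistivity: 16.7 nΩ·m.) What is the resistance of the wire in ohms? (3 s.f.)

0.352 Ω

ρ = 16.7 nΩ·m = 1.67×10^-8 Ω·m
A = π(d/2)² = π(5.8500e-04 m)² = 1.0751e-06 m²
L = m/(density·A) = 0.256/(10500×1.0751e-06) = 22.68 m
R = ρL/A = (1.67×10^-8)(22.68)/(1.0751e-06) = 0.352 Ω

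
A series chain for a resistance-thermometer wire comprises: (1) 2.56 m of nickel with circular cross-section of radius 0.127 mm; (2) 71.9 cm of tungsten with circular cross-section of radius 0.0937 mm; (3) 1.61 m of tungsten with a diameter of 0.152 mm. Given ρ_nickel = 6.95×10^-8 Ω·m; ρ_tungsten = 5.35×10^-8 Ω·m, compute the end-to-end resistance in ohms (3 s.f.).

9.65 Ω

Seg 1: A = πr² = π(1.2700e-04 m)² = 5.067e-08 m²
R_1 = (6.95×10^-8)(2.56)/(5.067e-08) = 3.511 Ω
Seg 2: A = πr² = π(9.3700e-05 m)² = 2.758e-08 m²
R_2 = (5.35×10^-8)(0.719)/(2.758e-08) = 1.395 Ω
Seg 3: A = π(d/2)² = π(7.6000e-05 m)² = 1.815e-08 m²
R_3 = (5.35×10^-8)(1.61)/(1.815e-08) = 4.747 Ω
R_total = R_1 + R_2 + R_3 = 9.65 Ω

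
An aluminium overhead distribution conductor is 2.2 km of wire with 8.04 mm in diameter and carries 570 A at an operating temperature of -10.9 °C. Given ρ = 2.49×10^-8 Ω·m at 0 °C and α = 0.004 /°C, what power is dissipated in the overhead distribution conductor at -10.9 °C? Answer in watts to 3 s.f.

A = π(d/2)² = π(4.0200e-03 m)² = 5.077e-05 m²
R₍0₎ = ρL/A = (2.49×10^-8)(2200)/(5.077e-05) = 1.079 Ω
R₍-10.9₎ = R₍0₎(1 + αΔT) = 1.079 × (1 + 0.004×-10.9) = 1.032 Ω
P = I²R = (570)² × 1.032 = 3.35×10^5 W

3.35×10^5 W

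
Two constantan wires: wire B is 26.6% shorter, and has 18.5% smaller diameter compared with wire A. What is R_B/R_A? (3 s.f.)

1.11

R ∝ L/d², so R_B/R_A = (1 − 26.6/100) × (1 − 18.5/100)⁻²
= 0.734 × 1.506 = 1.11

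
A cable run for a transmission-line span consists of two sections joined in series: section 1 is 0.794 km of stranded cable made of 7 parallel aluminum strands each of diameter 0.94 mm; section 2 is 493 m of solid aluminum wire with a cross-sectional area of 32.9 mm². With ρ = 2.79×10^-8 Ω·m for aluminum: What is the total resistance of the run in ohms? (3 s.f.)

4.98 Ω

Section 1: A_strand = π(4.7000e-04)² = 6.940e-07 m²; R₁ = ρL/(N·A_s) = (2.79×10^-8)(794)/(7×6.940e-07) = 4.56 Ω
Section 2: A = 32.9 mm² = 3.290e-05 m²
R₂ = (2.79×10^-8)(493)/(3.290e-05) = 0.4181 Ω
R = R₁ + R₂ = 4.98 Ω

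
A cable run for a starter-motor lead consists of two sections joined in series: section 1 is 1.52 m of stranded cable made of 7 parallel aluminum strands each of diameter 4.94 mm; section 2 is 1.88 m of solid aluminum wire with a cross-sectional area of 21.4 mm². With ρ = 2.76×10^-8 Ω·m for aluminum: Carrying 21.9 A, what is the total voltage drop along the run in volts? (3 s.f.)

0.0599 V

Section 1: A_strand = π(2.4700e-03)² = 1.917e-05 m²; R₁ = ρL/(N·A_s) = (2.76×10^-8)(1.52)/(7×1.917e-05) = 3.127×10^-4 Ω
Section 2: A = 21.4 mm² = 2.140e-05 m²
R₂ = (2.76×10^-8)(1.88)/(2.140e-05) = 0.002425 Ω
R = R₁ + R₂ = 0.002737 Ω
V = IR = 21.9 × 0.002737 = 0.0599 V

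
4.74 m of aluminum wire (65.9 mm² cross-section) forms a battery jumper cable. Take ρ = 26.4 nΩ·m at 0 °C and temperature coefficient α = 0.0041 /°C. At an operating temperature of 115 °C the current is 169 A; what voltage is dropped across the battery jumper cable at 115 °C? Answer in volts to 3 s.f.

ρ = 26.4 nΩ·m = 2.64×10^-8 Ω·m
A = 65.9 mm² = 6.590e-05 m²
R₍0₎ = ρL/A = (2.64×10^-8)(4.74)/(6.590e-05) = 0.001899 Ω
R₍115₎ = R₍0₎(1 + αΔT) = 0.001899 × (1 + 0.0041×115) = 0.002794 Ω
V = IR = 169 × 0.002794 = 0.472 V

0.472 V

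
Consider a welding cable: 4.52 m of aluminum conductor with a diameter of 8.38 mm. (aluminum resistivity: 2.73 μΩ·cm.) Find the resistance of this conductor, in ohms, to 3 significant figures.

0.00224 Ω

ρ = 2.73 μΩ·cm = 2.73×10^-8 Ω·m
A = π(d/2)² = π(4.1900e-03 m)² = 5.515e-05 m²
R = ρL/A = (2.73×10^-8)(4.52 m)/(5.515e-05 m²) = 0.00224 Ω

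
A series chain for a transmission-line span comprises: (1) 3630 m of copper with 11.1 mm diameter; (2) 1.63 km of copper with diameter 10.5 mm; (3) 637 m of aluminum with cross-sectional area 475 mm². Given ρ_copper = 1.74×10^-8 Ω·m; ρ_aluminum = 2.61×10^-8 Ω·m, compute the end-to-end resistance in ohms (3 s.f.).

Seg 1: A = π(d/2)² = π(5.5500e-03 m)² = 9.677e-05 m²
R_1 = (1.74×10^-8)(3630)/(9.677e-05) = 0.6527 Ω
Seg 2: A = π(d/2)² = π(5.2500e-03 m)² = 8.659e-05 m²
R_2 = (1.74×10^-8)(1630)/(8.659e-05) = 0.3275 Ω
Seg 3: A = 475 mm² = 4.750e-04 m²
R_3 = (2.61×10^-8)(637)/(4.750e-04) = 0.035 Ω
R_total = R_1 + R_2 + R_3 = 1.02 Ω

1.02 Ω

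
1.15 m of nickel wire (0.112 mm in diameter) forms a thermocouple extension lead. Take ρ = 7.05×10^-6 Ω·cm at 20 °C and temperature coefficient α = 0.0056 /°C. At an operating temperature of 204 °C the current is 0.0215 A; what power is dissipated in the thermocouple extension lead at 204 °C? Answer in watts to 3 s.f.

0.00772 W

ρ = 7.05×10^-6 Ω·cm = 7.05×10^-8 Ω·m
A = π(d/2)² = π(5.6000e-05 m)² = 9.852e-09 m²
R₍20₎ = ρL/A = (7.05×10^-8)(1.15)/(9.852e-09) = 8.229 Ω
R₍204₎ = R₍20₎(1 + αΔT) = 8.229 × (1 + 0.0056×184) = 16.71 Ω
P = I²R = (0.0215)² × 16.71 = 0.00772 W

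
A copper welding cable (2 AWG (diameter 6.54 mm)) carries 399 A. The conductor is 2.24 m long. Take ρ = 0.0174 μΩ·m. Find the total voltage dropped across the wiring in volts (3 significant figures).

ρ = 0.0174 μΩ·m = 1.74×10^-8 Ω·m
A = π(6.54/2 mm)² = π(3.2700e-03 m)² = 3.359e-05 m²
R = ρL/A = (1.74×10^-8)(2.24)/(3.359e-05) = 0.00116 Ω
V = IR = 399 × 0.00116 = 0.463 V

0.463 V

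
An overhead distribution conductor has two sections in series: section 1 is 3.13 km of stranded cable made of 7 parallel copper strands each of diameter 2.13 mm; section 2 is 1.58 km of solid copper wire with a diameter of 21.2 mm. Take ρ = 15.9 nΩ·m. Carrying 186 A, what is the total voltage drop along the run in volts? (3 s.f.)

ρ = 15.9 nΩ·m = 1.59×10^-8 Ω·m
Section 1: A_strand = π(1.0650e-03)² = 3.563e-06 m²; R₁ = ρL/(N·A_s) = (1.59×10^-8)(3130)/(7×3.563e-06) = 1.995 Ω
Section 2: A = π(d/2)² = π(1.0600e-02 m)² = 3.530e-04 m²
R₂ = (1.59×10^-8)(1580)/(3.530e-04) = 0.07117 Ω
R = R₁ + R₂ = 2.066 Ω
V = IR = 186 × 2.066 = 384 V

384 V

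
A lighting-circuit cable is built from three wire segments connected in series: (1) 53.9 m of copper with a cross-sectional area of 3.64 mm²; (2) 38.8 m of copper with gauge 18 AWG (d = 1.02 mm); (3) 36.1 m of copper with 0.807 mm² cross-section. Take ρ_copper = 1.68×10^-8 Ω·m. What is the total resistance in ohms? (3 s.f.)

1.80 Ω

Seg 1: A = 3.64 mm² = 3.640e-06 m²
R_1 = (1.68×10^-8)(53.9)/(3.640e-06) = 0.2488 Ω
Seg 2: A = π(1.02/2 mm)² = π(5.1000e-04 m)² = 8.171e-07 m²
R_2 = (1.68×10^-8)(38.8)/(8.171e-07) = 0.7977 Ω
Seg 3: A = 0.807 mm² = 8.070e-07 m²
R_3 = (1.68×10^-8)(36.1)/(8.070e-07) = 0.7515 Ω
R_total = R_1 + R_2 + R_3 = 1.80 Ω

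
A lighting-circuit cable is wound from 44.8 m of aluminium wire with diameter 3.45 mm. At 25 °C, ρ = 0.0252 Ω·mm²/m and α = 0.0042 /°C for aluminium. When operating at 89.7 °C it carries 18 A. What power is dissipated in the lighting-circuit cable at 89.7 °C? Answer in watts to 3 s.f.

ρ = 0.0252 Ω·mm²/m = 2.52×10^-8 Ω·m
A = π(d/2)² = π(1.7250e-03 m)² = 9.348e-06 m²
R₍25₎ = ρL/A = (2.52×10^-8)(44.8)/(9.348e-06) = 0.1208 Ω
R₍89.7₎ = R₍25₎(1 + αΔT) = 0.1208 × (1 + 0.0042×64.7) = 0.1536 Ω
P = I²R = (18)² × 0.1536 = 49.8 W

49.8 W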